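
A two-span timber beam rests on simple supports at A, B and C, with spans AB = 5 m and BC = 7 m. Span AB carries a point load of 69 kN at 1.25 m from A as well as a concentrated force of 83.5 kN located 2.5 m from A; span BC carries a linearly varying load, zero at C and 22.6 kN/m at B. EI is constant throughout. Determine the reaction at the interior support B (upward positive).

Insert a hinge at B; M_B is the redundant, and each span becomes simply supported.
End slopes at the hinge B, treating each span as simply supported:
  span AB: point load 69 at a = 1.25: Pab(L + a)/(6LEI) = 67.38/EI
  span AB: point load 83.5 at a = 2.5: Pab(L + a)/(6LEI) = 130.5/EI
  span BC: triangular load, peak 22.6: w₀L³/(45EI) = 172.3/EI
  relative rotation θ_0 = (197.9 + 172.3)/EI = 370.1/EI
A unit hogging moment at B produces rotation L₁/(3EI) + L₂/(3EI) = 4/EI.
Compatibility: M_B·(L₁+L₂)/(3EI) = θ_0, giving M_B = 92.53 kN·m (hogging).
Span AB, ΣM about A with M_B applied at B: R_B^{AB}·5 = 295 + 92.53, so R_B^{AB} = 77.51 kN and R_A = 152.5 − 77.51 = 74.99 kN.
Span BC, ΣM about C: R_B^{BC}·7 = 369.1 + 92.53, so R_B^{BC} = 65.95 kN and R_C = 79.1 − 65.95 = 13.15 kN.
R_B = 77.51 + 65.95 = 143.5 kN.

R_B = 143.5 kN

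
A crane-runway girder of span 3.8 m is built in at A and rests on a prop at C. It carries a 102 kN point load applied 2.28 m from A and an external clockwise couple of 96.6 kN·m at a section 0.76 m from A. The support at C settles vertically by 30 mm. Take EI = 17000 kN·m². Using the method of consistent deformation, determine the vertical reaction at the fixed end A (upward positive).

Release the roller at C. Primary structure: cantilever fixed at A.
Downward deflection at the released point C due to the loads:
  point load 102 at a = 2.28: Pa²(3L − a)/(6EI) = 806/EI
  clockwise couple 96.6 at a = 0.76: M₀a(2L − a)/(2EI) = 251.1/EI
  δ_0 = 1057/EI
Tip deflection under a unit load at C: L³/(3EI) = 18.29/EI.
With EI = 17000 kN·m²: δ_0 = 0.062179 m and δ_{CC} = 0.001076 m/kN.
Compatibility — the beam at C must follow the support down by 0.03 m: δ_0 − R_C·δ_{CC} = 0.03, so R_C = (0.062179 − 0.03)/0.001076 = 29.91 kN.
Vertical equilibrium: R_A = ΣP − R_C = 102 − 29.91 = 72.09 kN.

R_A = 72.09 kN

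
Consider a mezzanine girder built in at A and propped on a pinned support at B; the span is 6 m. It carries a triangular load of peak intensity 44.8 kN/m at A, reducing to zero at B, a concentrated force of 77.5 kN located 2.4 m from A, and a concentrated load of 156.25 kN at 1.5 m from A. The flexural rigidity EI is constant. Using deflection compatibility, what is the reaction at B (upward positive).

Choose R_B as the redundant. The primary structure is the cantilever fixed at A.
Downward deflection at the released point B due to the loads:
  triangular load, peak 44.8 at the fixed end: w₀L⁴/(30EI) = 1935/EI
  point load 77.5 at a = 2.4: Pa²(3L − a)/(6EI) = 1161/EI
  point load 156.25 at a = 1.5: Pa²(3L − a)/(6EI) = 966.8/EI
  δ_0 = 4063/EI
Flexibility coefficient — unit upward force at B: δ_{BB} = L³/(3EI) = 72/EI.
Compatibility at B: δ_0 − R_B·δ_{BB} = 0, so R_B = 4063/72 = 56.43 kN.

R_B = 56.43 kN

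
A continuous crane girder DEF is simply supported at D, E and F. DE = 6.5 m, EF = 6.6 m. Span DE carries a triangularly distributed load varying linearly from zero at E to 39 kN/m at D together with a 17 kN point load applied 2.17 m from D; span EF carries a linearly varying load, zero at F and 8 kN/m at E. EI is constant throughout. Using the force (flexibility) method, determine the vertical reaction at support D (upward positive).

R_D = 85.44 kN

Insert a hinge at E; M_E is the redundant, and each span becomes simply supported.
End slopes at the hinge E, treating each span as simply supported:
  span DE: triangular load, peak 39: 7w₀L³/(360EI) = 208.3/EI
  span DE: point load 17 at a = 2.17: Pab(L + a)/(6LEI) = 35.51/EI
  span EF: triangular load, peak 8: w₀L³/(45EI) = 51.11/EI
  relative rotation θ_0 = (243.8 + 51.11)/EI = 294.9/EI
A unit hogging moment at E produces rotation L₁/(3EI) + L₂/(3EI) = 4.367/EI.
Slope continuity at E: θ_0 = M_E·4.367/EI, so M_E = 294.9/4.367 = 67.53 kN·m (hogging).
Span DE, ΣM about D with M_E applied at E: R_E^{DE}·6.5 = 311.5 + 67.53, so R_E^{DE} = 58.31 kN and R_D = 143.8 − 58.31 = 85.44 kN.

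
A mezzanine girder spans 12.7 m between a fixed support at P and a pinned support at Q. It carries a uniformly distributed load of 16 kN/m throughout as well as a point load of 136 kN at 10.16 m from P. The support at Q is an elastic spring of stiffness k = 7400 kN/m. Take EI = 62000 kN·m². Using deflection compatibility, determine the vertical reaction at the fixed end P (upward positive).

R_P = 169.3 kN

Remove the prop at Q; the released (primary) structure is a cantilever built in at P.
Downward deflection at the released point Q due to the loads:
  UDL 16: wL⁴/(8EI) = 52029/EI
  point load 136 at a = 10.16: Pa²(3L − a)/(6EI) = 65373/EI
  δ_0 = 117402/EI
Tip deflection under a unit load at Q: L³/(3EI) = 682.8/EI.
With EI = 62000 kN·m²: δ_0 = 1.8936 m and δ_{QQ} = 0.011013 m/kN.
Compatibility — the spring shortens by R_Q/k under the reaction it provides: δ_0 − R_Q·δ_{QQ} = R_Q/k. With 1/k = 0.000135 m/kN, R_Q = δ_0 / (δ_{QQ} + 1/k) = 1.8936 / (0.011013 + 0.000135) = 169.9 kN.
Vertical equilibrium: R_P = ΣP − R_Q = 339.2 − 169.9 = 169.3 kN.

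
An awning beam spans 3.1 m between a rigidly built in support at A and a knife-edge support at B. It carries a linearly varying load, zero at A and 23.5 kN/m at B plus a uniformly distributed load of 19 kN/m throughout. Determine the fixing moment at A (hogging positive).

M_A = 36 kN·m

Release the roller at B. Primary structure: cantilever fixed at A.
Downward deflection at the released point B due to the loads:
  triangular load, peak 23.5 at the free end: 11w₀L⁴/(120EI) = 198.9/EI
  UDL 19: wL⁴/(8EI) = 219.3/EI
  δ_0 = 418.3/EI
Tip deflection under a unit load at B: L³/(3EI) = 9.93/EI.
The prop prevents deflection at B: R_B = δ_0/δ_{BB} = 418.3/9.93 = 42.12 kN.
Moment equilibrium about A: M_A = Σ(load moments about A) − R_B·L = 166.6 − 42.12×3.1 = 36 kN·m.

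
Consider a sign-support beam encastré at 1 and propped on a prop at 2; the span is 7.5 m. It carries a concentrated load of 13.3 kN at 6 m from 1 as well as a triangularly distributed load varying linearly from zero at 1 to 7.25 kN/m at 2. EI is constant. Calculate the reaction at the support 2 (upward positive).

R_2 = 24.32 kN

Remove the prop at 2; the released (primary) structure is a cantilever built in at 1.
Free-end deflection of the primary structure under the applied loading (downward +):
  point load 13.3 at a = 6: Pa²(3L − a)/(6EI) = 1317/EI
  triangular load, peak 7.25 at the free end: 11w₀L⁴/(120EI) = 2103/EI
  δ_0 = 3419/EI
Tip deflection under a unit load at 2: L³/(3EI) = 140.6/EI.
The prop prevents deflection at 2: R_2 = δ_0/δ_{22} = 3419/140.6 = 24.32 kN.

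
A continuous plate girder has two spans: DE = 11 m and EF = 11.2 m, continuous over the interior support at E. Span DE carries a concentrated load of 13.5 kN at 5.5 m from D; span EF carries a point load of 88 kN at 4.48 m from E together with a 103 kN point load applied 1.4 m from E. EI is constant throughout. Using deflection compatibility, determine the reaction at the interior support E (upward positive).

Take M_E as the redundant. Released structure: two simple spans DE and EF with a hinge at E.
End slopes at the hinge E, treating each span as simply supported:
  span DE: point load 13.5 at a = 5.5: Pab(L + a)/(6LEI) = 102.1/EI
  span EF: point load 88 at a = 4.48: Pab(L + b)/(6LEI) = 706.5/EI
  span EF: point load 103 at a = 1.4: Pab(L + b)/(6LEI) = 441.6/EI
  relative rotation θ_0 = (102.1 + 1148)/EI = 1250/EI
A unit hogging moment at E produces rotation L₁/(3EI) + L₂/(3EI) = 7.4/EI.
Slope continuity at E: θ_0 = M_E·7.4/EI, so M_E = 1250/7.4 = 168.9 kN·m (hogging).
Span DE, ΣM about D with M_E applied at E: R_E^{DE}·11 = 74.25 + 168.9, so R_E^{DE} = 22.11 kN and R_D = 13.5 − 22.11 = -8.609 kN.
Span EF, ΣM about F: R_E^{EF}·11.2 = 1601 + 168.9, so R_E^{EF} = 158 kN and R_F = 191 − 158 = 32.99 kN.
R_E = 22.11 + 158 = 180.1 kN.

R_E = 180.1 kN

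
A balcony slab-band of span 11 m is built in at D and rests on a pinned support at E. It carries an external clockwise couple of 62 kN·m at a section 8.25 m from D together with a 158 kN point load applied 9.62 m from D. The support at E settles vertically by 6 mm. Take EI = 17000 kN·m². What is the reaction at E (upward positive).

R_E = 136.1 kN

Take the reaction at E as the redundant and release it; the primary structure is a cantilever fixed at D.
Downward deflection at the released point E due to the loads:
  clockwise couple 62 at a = 8.25: M₀a(2L − a)/(2EI) = 3517/EI
  point load 158 at a = 9.62: Pa²(3L − a)/(6EI) = 56977/EI
  δ_0 = 60494/EI
Tip deflection under a unit load at E: L³/(3EI) = 443.7/EI.
With EI = 17000 kN·m²: δ_0 = 3.5585 m and δ_{EE} = 0.026098 m/kN.
Compatibility — the beam at E must follow the support down by 0.006 m: δ_0 − R_E·δ_{EE} = 0.006, so R_E = (3.5585 − 0.006)/0.026098 = 136.1 kN.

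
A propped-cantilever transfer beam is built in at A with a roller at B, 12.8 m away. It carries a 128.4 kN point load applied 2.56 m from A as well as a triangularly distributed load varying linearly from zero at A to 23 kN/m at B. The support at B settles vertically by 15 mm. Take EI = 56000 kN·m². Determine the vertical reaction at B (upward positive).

R_B = 86.95 kN

Release the roller at B. Primary structure: cantilever fixed at A.
Primary-structure tip deflection at B by superposition:
  point load 128.4 at a = 2.56: Pa²(3L − a)/(6EI) = 5026/EI
  triangular load, peak 23 at the free end: 11w₀L⁴/(120EI) = 56595/EI
  δ_0 = 61622/EI
Flexibility coefficient — unit upward force at B: δ_{BB} = L³/(3EI) = 699.1/EI.
With EI = 56000 kN·m²: δ_0 = 1.1004 m and δ_{BB} = 0.012483 m/kN.
Compatibility — the beam at B must follow the support down by 0.015 m: δ_0 − R_B·δ_{BB} = 0.015, so R_B = (1.1004 − 0.015)/0.012483 = 86.95 kN.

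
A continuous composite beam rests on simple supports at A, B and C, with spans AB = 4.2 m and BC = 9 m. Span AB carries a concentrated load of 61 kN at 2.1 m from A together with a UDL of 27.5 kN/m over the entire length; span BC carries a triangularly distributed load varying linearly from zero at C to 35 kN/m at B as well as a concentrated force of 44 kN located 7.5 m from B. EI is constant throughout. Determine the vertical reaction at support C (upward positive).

R_C = 68.58 kN

Take M_B as the redundant. Released structure: two simple spans AB and BC with a hinge at B.
End slopes at the hinge B, treating each span as simply supported:
  span AB: point load 61 at a = 2.1: Pab(L + a)/(6LEI) = 67.25/EI
  span AB: UDL 27.5: wL³/(24EI) = 84.89/EI
  span BC: triangular load, peak 35: w₀L³/(45EI) = 567/EI
  span BC: point load 44 at a = 7.5: Pab(L + b)/(6LEI) = 96.25/EI
  relative rotation θ_0 = (152.1 + 663.2)/EI = 815.4/EI
A unit hogging moment at B produces rotation L₁/(3EI) + L₂/(3EI) = 4.4/EI.
Compatibility: M_B·(L₁+L₂)/(3EI) = θ_0, giving M_B = 185.3 kN·m (hogging).
Span BC, ΣM about C: R_B^{BC}·9 = 1011 + 185.3, so R_B^{BC} = 132.9 kN and R_C = 201.5 − 132.9 = 68.58 kN.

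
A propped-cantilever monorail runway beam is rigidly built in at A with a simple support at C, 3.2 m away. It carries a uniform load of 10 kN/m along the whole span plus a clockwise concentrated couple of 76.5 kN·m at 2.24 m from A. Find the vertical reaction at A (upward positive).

Choose R_C as the redundant. The primary structure is the cantilever fixed at A.
Primary-structure tip deflection at C by superposition:
  UDL 10: wL⁴/(8EI) = 131.1/EI
  clockwise couple 76.5 at a = 2.24: M₀a(2L − a)/(2EI) = 356.4/EI
  δ_0 = 487.5/EI
Tip deflection under a unit load at C: L³/(3EI) = 10.92/EI.
The prop prevents deflection at C: R_C = δ_0/δ_{CC} = 487.5/10.92 = 44.63 kN.
Vertical equilibrium: R_A = ΣP − R_C = 32 − 44.63 = -12.63 kN.

R_A = -12.63 kN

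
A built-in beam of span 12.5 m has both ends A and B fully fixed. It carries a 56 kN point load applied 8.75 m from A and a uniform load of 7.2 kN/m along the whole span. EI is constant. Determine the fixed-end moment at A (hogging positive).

M_A = 137.8 kN·m

Take the two fixed-end moments M_A, M_B as redundants; the released structure is the simple span AB.
Simple-span end rotations at A and B under the given loads:
  at A: point load 56 at a = 8.75: Pab(L + b)/(6LEI) = 398.1/EI
  at B: point load 56 at a = 8.75: Pab(L + a)/(6LEI) = 520.6/EI
  at A: UDL 7.2: wL³/(24EI) = 585.9/EI
  at B: UDL 7.2: wL³/(24EI) = 585.9/EI
  θ_A0 = 984.1/EI,  θ_B0 = 1107/EI
Flexibility coefficients: a unit moment at one end gives L/(3EI) there and L/(6EI) at the far end, so f₁₁ = f₂₂ = 4.167/EI and f₁₂ = f₂₁ = 2.083/EI.
Compatibility — zero rotation at each built-in end:
  4.167 M_A + 2.083 M_B = 984.1
  2.083 M_A + 4.167 M_B = 1107
Solving the pair gives M_A = 137.8 kN·m and M_B = 196.7 kN·m (hogging).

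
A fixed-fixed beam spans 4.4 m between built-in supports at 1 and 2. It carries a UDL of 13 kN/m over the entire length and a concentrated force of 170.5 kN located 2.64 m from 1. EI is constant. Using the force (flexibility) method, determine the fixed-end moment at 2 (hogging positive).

M_2 = 129 kN·m

Take the two fixed-end moments M_1, M_2 as redundants; the released structure is the simple span 12.
Simple-span end rotations at 1 and 2 under the given loads:
  at 1: UDL 13: wL³/(24EI) = 46.14/EI
  at 2: UDL 13: wL³/(24EI) = 46.14/EI
  at 1: point load 170.5 at a = 2.64: Pab(L + b)/(6LEI) = 184.8/EI
  at 2: point load 170.5 at a = 2.64: Pab(L + a)/(6LEI) = 211.3/EI
  θ_10 = 231/EI,  θ_20 = 257.4/EI
Flexibility coefficients: a unit moment at one end gives L/(3EI) there and L/(6EI) at the far end, so f₁₁ = f₂₂ = 1.467/EI and f₁₂ = f₂₁ = 0.7333/EI.
Compatibility — zero rotation at each built-in end:
  1.467 M_1 + 0.7333 M_2 = 231
  0.7333 M_1 + 1.467 M_2 = 257.4
Solving the pair gives M_1 = 92.99 kN·m and M_2 = 129 kN·m (hogging).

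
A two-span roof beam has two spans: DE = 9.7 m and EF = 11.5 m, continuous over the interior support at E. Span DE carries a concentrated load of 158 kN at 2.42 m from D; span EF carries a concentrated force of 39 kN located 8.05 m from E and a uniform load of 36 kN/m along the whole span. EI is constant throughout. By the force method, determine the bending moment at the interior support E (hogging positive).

M_E = 438.1 kN·m

Release continuity at E by inserting a hinge; the redundant is the internal moment M_E. The primary structure is two simply-supported spans DE and EF.
End slopes at the hinge E, treating each span as simply supported:
  span DE: point load 158 at a = 2.42: Pab(L + a)/(6LEI) = 579.7/EI
  span EF: point load 39 at a = 8.05: Pab(L + b)/(6LEI) = 234.7/EI
  span EF: UDL 36: wL³/(24EI) = 2281/EI
  relative rotation θ_0 = (579.7 + 2516)/EI = 3096/EI
A unit hogging moment at E produces rotation L₁/(3EI) + L₂/(3EI) = 7.067/EI.
Compatibility: M_E·(L₁+L₂)/(3EI) = θ_0, giving M_E = 438.1 kN·m (hogging).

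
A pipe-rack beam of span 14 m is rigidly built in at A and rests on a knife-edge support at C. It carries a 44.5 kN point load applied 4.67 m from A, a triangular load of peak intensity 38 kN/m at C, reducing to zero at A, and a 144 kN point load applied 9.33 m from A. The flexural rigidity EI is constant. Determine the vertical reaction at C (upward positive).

R_C = 227.5 kN

Remove the prop at C; the released (primary) structure is a cantilever built in at A.
Free-end deflection of the primary structure under the applied loading (downward +):
  point load 44.5 at a = 4.67: Pa²(3L − a)/(6EI) = 6038/EI
  triangular load, peak 38 at the free end: 11w₀L⁴/(120EI) = 133816/EI
  point load 144 at a = 9.33: Pa²(3L − a)/(6EI) = 68253/EI
  δ_0 = 208107/EI
Tip deflection under a unit load at C: L³/(3EI) = 914.7/EI.
The prop prevents deflection at C: R_C = δ_0/δ_{CC} = 208107/914.7 = 227.5 kN.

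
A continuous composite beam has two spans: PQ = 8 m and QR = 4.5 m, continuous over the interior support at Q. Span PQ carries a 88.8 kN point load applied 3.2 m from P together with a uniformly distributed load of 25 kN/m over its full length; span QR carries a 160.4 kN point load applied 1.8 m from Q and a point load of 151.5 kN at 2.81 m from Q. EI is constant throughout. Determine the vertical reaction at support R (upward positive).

Release continuity at Q by inserting a hinge; the redundant is the internal moment M_Q. The primary structure is two simply-supported spans PQ and QR.
Discontinuity in slope at Q on the released structure — sum the simple-span end rotations:
  span PQ: point load 88.8 at a = 3.2: Pab(L + a)/(6LEI) = 318.3/EI
  span PQ: UDL 25: wL³/(24EI) = 533.3/EI
  span QR: point load 160.4 at a = 1.8: Pab(L + b)/(6LEI) = 207.9/EI
  span QR: point load 151.5 at a = 2.81: Pab(L + b)/(6LEI) = 164.9/EI
  relative rotation θ_0 = (851.6 + 372.8)/EI = 1224/EI
A unit hogging moment at Q produces rotation L₁/(3EI) + L₂/(3EI) = 4.167/EI.
Slope continuity at Q: θ_0 = M_Q·4.167/EI, so M_Q = 1224/4.167 = 293.9 kN·m (hogging).
Span QR, ΣM about R: R_Q^{QR}·4.5 = 689.1 + 293.9, so R_Q^{QR} = 218.4 kN and R_R = 311.9 − 218.4 = 93.46 kN.

R_R = 93.46 kN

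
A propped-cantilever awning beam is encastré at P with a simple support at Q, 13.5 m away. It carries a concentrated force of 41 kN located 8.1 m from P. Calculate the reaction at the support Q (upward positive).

R_Q = 17.71 kN

Choose R_Q as the redundant. The primary structure is the cantilever fixed at P.
Free-end deflection of the primary structure under the applied loading (downward +):
  point load 41 at a = 8.1: Pa²(3L − a)/(6EI) = 14526/EI
Tip deflection under a unit load at Q: L³/(3EI) = 820.1/EI.
Compatibility at Q: δ_0 − R_Q·δ_{QQ} = 0, so R_Q = 14526/820.1 = 17.71 kN.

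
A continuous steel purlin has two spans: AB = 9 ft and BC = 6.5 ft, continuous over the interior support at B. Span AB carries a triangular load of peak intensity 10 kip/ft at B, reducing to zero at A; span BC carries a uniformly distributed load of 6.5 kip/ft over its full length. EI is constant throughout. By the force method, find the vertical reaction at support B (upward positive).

Take M_B as the redundant. Released structure: two simple spans AB and BC with a hinge at B.
End slopes at the hinge B, treating each span as simply supported:
  span AB: triangular load, peak 10: w₀L³/(45EI) = 162/EI
  span BC: UDL 6.5: wL³/(24EI) = 74.38/EI
  relative rotation θ_0 = (162 + 74.38)/EI = 236.4/EI
A unit hogging moment at B produces rotation L₁/(3EI) + L₂/(3EI) = 5.167/EI.
Compatibility: M_B·(L₁+L₂)/(3EI) = θ_0, giving M_B = 45.75 kip·ft (hogging).
Span AB, ΣM about A with M_B applied at B: R_B^{AB}·9 = 270 + 45.75, so R_B^{AB} = 35.08 kip and R_A = 45 − 35.08 = 9.917 kip.
Span BC, ΣM about C: R_B^{BC}·6.5 = 137.3 + 45.75, so R_B^{BC} = 28.16 kip and R_C = 42.25 − 28.16 = 14.09 kip.
R_B = 35.08 + 28.16 = 63.25 kip.

R_B = 63.25 kip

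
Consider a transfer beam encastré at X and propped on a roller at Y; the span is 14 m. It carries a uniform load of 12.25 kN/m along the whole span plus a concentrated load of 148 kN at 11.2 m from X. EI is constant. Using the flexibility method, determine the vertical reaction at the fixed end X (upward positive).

Remove the prop at Y; the released (primary) structure is a cantilever built in at X.
Deflection at Y on the released cantilever, summing each load's contribution:
  UDL 12.25: wL⁴/(8EI) = 58824/EI
  point load 148 at a = 11.2: Pa²(3L − a)/(6EI) = 95301/EI
  δ_0 = 154125/EI
Flexibility coefficient — unit upward force at Y: δ_{YY} = L³/(3EI) = 914.7/EI.
Compatibility at Y: δ_0 − R_Y·δ_{YY} = 0, so R_Y = 154125/914.7 = 168.5 kN.
Vertical equilibrium: R_X = ΣP − R_Y = 319.5 − 168.5 = 151 kN.

R_X = 151 kN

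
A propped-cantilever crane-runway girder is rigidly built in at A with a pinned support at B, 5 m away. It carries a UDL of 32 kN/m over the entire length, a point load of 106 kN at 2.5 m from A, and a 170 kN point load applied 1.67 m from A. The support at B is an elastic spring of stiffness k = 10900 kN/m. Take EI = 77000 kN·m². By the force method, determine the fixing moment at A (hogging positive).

Remove the prop at B; the released (primary) structure is a cantilever built in at A.
Deflection at B on the released cantilever, summing each load's contribution:
  UDL 32: wL⁴/(8EI) = 2500/EI
  point load 106 at a = 2.5: Pa²(3L − a)/(6EI) = 1380/EI
  point load 170 at a = 1.67: Pa²(3L − a)/(6EI) = 1053/EI
  δ_0 = 4934/EI
Flexibility coefficient — unit upward force at B: δ_{BB} = L³/(3EI) = 41.67/EI.
With EI = 77000 kN·m²: δ_0 = 0.064072 m and δ_{BB} = 0.000541 m/kN.
Compatibility — the spring shortens by R_B/k under the reaction it provides: δ_0 − R_B·δ_{BB} = R_B/k. With 1/k = 0.000092 m/kN, R_B = δ_0 / (δ_{BB} + 1/k) = 0.064072 / (0.000541 + 0.000092) = 101.2 kN.
Moment equilibrium about A: M_A = Σ(load moments about A) − R_B·L = 948.9 − 101.2×5 = 442.7 kN·m.

M_A = 442.7 kN·m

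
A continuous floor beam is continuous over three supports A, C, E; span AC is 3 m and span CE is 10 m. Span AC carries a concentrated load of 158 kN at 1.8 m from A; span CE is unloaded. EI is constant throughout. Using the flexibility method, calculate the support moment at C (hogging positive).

M_C = 21 kN·m

Release continuity at C by inserting a hinge; the redundant is the internal moment M_C. The primary structure is two simply-supported spans AC and CE.
End slopes at the hinge C, treating each span as simply supported:
  span AC: point load 158 at a = 1.8: Pab(L + a)/(6LEI) = 91.01/EI
  relative rotation θ_0 = (91.01 + 0)/EI = 91.01/EI
A unit hogging moment at C produces rotation L₁/(3EI) + L₂/(3EI) = 4.333/EI.
Slope continuity at C: θ_0 = M_C·4.333/EI, so M_C = 91.01/4.333 = 21 kN·m (hogging).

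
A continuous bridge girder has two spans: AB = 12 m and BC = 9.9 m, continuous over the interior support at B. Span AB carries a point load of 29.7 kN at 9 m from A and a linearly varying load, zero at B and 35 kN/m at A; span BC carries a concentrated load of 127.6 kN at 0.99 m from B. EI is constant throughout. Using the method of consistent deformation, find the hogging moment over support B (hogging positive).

Release continuity at B by inserting a hinge; the redundant is the internal moment M_B. The primary structure is two simply-supported spans AB and BC.
Rotations at B on the released spans (each span's end-slope, ×1/EI):
  span AB: point load 29.7 at a = 9: Pab(L + a)/(6LEI) = 233.9/EI
  span AB: triangular load, peak 35: 7w₀L³/(360EI) = 1176/EI
  span BC: point load 127.6 at a = 0.99: Pab(L + b)/(6LEI) = 356.4/EI
  relative rotation θ_0 = (1410 + 356.4)/EI = 1766/EI
A unit hogging moment at B produces rotation L₁/(3EI) + L₂/(3EI) = 7.3/EI.
Slope continuity at B: θ_0 = M_B·7.3/EI, so M_B = 1766/7.3 = 242 kN·m (hogging).

M_B = 242 kN·m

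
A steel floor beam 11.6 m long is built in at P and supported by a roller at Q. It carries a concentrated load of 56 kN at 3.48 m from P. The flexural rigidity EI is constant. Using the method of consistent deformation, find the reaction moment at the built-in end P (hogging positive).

Release the roller at Q. Primary structure: cantilever fixed at P.
Downward deflection at the released point Q due to the loads:
  point load 56 at a = 3.48: Pa²(3L − a)/(6EI) = 3540/EI
Tip deflection under a unit load at Q: L³/(3EI) = 520.3/EI.
Compatibility at Q: δ_0 − R_Q·δ_{QQ} = 0, so R_Q = 3540/520.3 = 6.804 kN.
Moment equilibrium about P: M_P = Σ(load moments about P) − R_Q·L = 194.9 − 6.804×11.6 = 116 kN·m.

M_P = 116 kN·m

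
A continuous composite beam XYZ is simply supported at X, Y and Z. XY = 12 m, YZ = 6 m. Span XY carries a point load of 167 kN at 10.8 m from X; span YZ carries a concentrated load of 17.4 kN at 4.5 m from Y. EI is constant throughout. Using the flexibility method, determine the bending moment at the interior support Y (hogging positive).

Take M_Y as the redundant. Released structure: two simple spans XY and YZ with a hinge at Y.
Discontinuity in slope at Y on the released structure — sum the simple-span end rotations:
  span XY: point load 167 at a = 10.8: Pab(L + a)/(6LEI) = 685.4/EI
  span YZ: point load 17.4 at a = 4.5: Pab(L + b)/(6LEI) = 24.47/EI
  relative rotation θ_0 = (685.4 + 24.47)/EI = 709.8/EI
A unit hogging moment at Y produces rotation L₁/(3EI) + L₂/(3EI) = 6/EI.
Compatibility: M_Y·(L₁+L₂)/(3EI) = θ_0, giving M_Y = 118.3 kN·m (hogging).

M_Y = 118.3 kN·m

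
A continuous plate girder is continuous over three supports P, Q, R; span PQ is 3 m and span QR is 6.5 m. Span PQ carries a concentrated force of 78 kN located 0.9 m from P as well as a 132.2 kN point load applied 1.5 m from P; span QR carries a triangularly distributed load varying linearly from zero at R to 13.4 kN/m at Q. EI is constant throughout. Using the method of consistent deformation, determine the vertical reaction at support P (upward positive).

Insert a hinge at Q; M_Q is the redundant, and each span becomes simply supported.
Discontinuity in slope at Q on the released structure — sum the simple-span end rotations:
  span PQ: point load 78 at a = 0.9: Pab(L + a)/(6LEI) = 31.94/EI
  span PQ: point load 132.2 at a = 1.5: Pab(L + a)/(6LEI) = 74.36/EI
  span QR: triangular load, peak 13.4: w₀L³/(45EI) = 81.78/EI
  relative rotation θ_0 = (106.3 + 81.78)/EI = 188.1/EI
A unit hogging moment at Q produces rotation L₁/(3EI) + L₂/(3EI) = 3.167/EI.
Slope continuity at Q: θ_0 = M_Q·3.167/EI, so M_Q = 188.1/3.167 = 59.39 kN·m (hogging).
Span PQ, ΣM about P with M_Q applied at Q: R_Q^{PQ}·3 = 268.5 + 59.39, so R_Q^{PQ} = 109.3 kN and R_P = 210.2 − 109.3 = 100.9 kN.

R_P = 100.9 kN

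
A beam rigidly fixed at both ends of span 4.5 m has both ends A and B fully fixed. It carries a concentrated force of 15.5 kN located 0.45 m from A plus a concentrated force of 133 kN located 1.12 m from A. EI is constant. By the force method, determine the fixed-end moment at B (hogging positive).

Take the two fixed-end moments M_A, M_B as redundants; the released structure is the simple span AB.
Simple-span end rotations at A and B under the given loads:
  at A: point load 15.5 at a = 0.45: Pab(L + b)/(6LEI) = 8.945/EI
  at B: point load 15.5 at a = 0.45: Pab(L + a)/(6LEI) = 5.179/EI
  at A: point load 133 at a = 1.12: Pab(L + b)/(6LEI) = 146.9/EI
  at B: point load 133 at a = 1.12: Pab(L + a)/(6LEI) = 104.8/EI
  θ_A0 = 155.9/EI,  θ_B0 = 110/EI
Flexibility coefficients: a unit moment at one end gives L/(3EI) there and L/(6EI) at the far end, so f₁₁ = f₂₂ = 1.5/EI and f₁₂ = f₂₁ = 0.75/EI.
Compatibility — zero rotation at each built-in end:
  1.5 M_A + 0.75 M_B = 155.9
  0.75 M_A + 1.5 M_B = 110
Solving the pair gives M_A = 89.69 kN·m and M_B = 28.47 kN·m (hogging).

M_B = 28.47 kN·m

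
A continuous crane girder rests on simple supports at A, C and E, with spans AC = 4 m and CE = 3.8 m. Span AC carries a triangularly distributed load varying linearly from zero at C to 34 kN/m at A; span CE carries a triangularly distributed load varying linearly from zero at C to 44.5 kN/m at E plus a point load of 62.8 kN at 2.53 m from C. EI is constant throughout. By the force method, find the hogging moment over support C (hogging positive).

Take M_C as the redundant. Released structure: two simple spans AC and CE with a hinge at C.
Discontinuity in slope at C on the released structure — sum the simple-span end rotations:
  span AC: triangular load, peak 34: 7w₀L³/(360EI) = 42.31/EI
  span CE: triangular load, peak 44.5: 7w₀L³/(360EI) = 47.48/EI
  span CE: point load 62.8 at a = 2.53: Pab(L + b)/(6LEI) = 44.87/EI
  relative rotation θ_0 = (42.31 + 92.35)/EI = 134.7/EI
A unit hogging moment at C produces rotation L₁/(3EI) + L₂/(3EI) = 2.6/EI.
Slope continuity at C: θ_0 = M_C·2.6/EI, so M_C = 134.7/2.6 = 51.79 kN·m (hogging).

M_C = 51.79 kN·m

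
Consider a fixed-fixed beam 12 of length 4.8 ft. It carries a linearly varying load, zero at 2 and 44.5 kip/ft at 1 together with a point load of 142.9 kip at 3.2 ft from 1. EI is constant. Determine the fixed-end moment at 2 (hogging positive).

M_2 = 135.8 kip·ft

Release both end moments; the primary structure is a simply-supported span 12 with redundants M_1 and M_2.
End rotations of the released simple span under the applied load (×1/EI):
  at 1: triangular load, peak 44.5: w₀L³/(45EI) = 109.4/EI
  at 2: triangular load, peak 44.5: 7w₀L³/(360EI) = 95.69/EI
  at 1: point load 142.9 at a = 3.2: Pab(L + b)/(6LEI) = 162.6/EI
  at 2: point load 142.9 at a = 3.2: Pab(L + a)/(6LEI) = 203.2/EI
  θ_10 = 272/EI,  θ_20 = 298.9/EI
Flexibility coefficients: a unit moment at one end gives L/(3EI) there and L/(6EI) at the far end, so f₁₁ = f₂₂ = 1.6/EI and f₁₂ = f₂₁ = 0.8/EI.
Compatibility — zero rotation at each built-in end:
  1.6 M_1 + 0.8 M_2 = 272
  0.8 M_1 + 1.6 M_2 = 298.9
Solving the pair gives M_1 = 102.1 kip·ft and M_2 = 135.8 kip·ft (hogging).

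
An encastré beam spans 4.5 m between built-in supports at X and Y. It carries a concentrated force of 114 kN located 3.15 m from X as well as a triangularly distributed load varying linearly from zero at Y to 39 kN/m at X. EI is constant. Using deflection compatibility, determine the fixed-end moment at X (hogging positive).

M_X = 71.81 kN·m

Release both end moments; the primary structure is a simply-supported span XY with redundants M_X and M_Y.
Simple-span end rotations at X and Y under the given loads:
  at X: point load 114 at a = 3.15: Pab(L + b)/(6LEI) = 105/EI
  at Y: point load 114 at a = 3.15: Pab(L + a)/(6LEI) = 137.4/EI
  at X: triangular load, peak 39: w₀L³/(45EI) = 78.97/EI
  at Y: triangular load, peak 39: 7w₀L³/(360EI) = 69.1/EI
  θ_X0 = 184/EI,  θ_Y0 = 206.5/EI
Flexibility coefficients: a unit moment at one end gives L/(3EI) there and L/(6EI) at the far end, so f₁₁ = f₂₂ = 1.5/EI and f₁₂ = f₂₁ = 0.75/EI.
Compatibility — zero rotation at each built-in end:
  1.5 M_X + 0.75 M_Y = 184
  0.75 M_X + 1.5 M_Y = 206.5
Solving the pair gives M_X = 71.81 kN·m and M_Y = 101.7 kN·m (hogging).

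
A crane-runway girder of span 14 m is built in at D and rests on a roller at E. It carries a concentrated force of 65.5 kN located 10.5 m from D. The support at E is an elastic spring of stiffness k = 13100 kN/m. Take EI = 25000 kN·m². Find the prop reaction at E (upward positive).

Choose R_E as the redundant. The primary structure is the cantilever fixed at D.
Free-end deflection of the primary structure under the applied loading (downward +):
  point load 65.5 at a = 10.5: Pa²(3L − a)/(6EI) = 37912/EI
Tip deflection under a unit load at E: L³/(3EI) = 914.7/EI.
With EI = 25000 kN·m²: δ_0 = 1.5165 m and δ_{EE} = 0.036587 m/kN.
Compatibility — the spring shortens by R_E/k under the reaction it provides: δ_0 − R_E·δ_{EE} = R_E/k. With 1/k = 0.000076 m/kN, R_E = δ_0 / (δ_{EE} + 1/k) = 1.5165 / (0.036587 + 0.000076) = 41.36 kN.

R_E = 41.36 kN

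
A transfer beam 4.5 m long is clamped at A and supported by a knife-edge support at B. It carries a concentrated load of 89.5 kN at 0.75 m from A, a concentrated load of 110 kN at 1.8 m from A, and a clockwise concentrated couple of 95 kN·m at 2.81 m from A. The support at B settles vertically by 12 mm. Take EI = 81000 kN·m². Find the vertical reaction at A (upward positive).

R_A = 177.9 kN

Remove the prop at B; the released (primary) structure is a cantilever built in at A.
Downward deflection at the released point B due to the loads:
  point load 89.5 at a = 0.75: Pa²(3L − a)/(6EI) = 107/EI
  point load 110 at a = 1.8: Pa²(3L − a)/(6EI) = 695/EI
  clockwise couple 95 at a = 2.81: M₀a(2L − a)/(2EI) = 826.2/EI
  δ_0 = 1628/EI
Flexibility coefficient — unit upward force at B: δ_{BB} = L³/(3EI) = 30.38/EI.
With EI = 81000 kN·m²: δ_0 = 0.020101 m and δ_{BB} = 0.000375 m/kN.
Compatibility — the beam at B must follow the support down by 0.012 m: δ_0 − R_B·δ_{BB} = 0.012, so R_B = (0.020101 − 0.012)/0.000375 = 21.6 kN.
Vertical equilibrium: R_A = ΣP − R_B = 199.5 − 21.6 = 177.9 kN.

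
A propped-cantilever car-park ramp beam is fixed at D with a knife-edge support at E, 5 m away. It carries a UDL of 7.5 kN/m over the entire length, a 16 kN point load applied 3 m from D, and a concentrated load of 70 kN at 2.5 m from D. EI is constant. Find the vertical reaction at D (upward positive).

R_D = 80.65 kN

Remove the prop at E; the released (primary) structure is a cantilever built in at D.
Primary-structure tip deflection at E by superposition:
  UDL 7.5: wL⁴/(8EI) = 585.9/EI
  point load 16 at a = 3: Pa²(3L − a)/(6EI) = 288/EI
  point load 70 at a = 2.5: Pa²(3L − a)/(6EI) = 911.5/EI
  δ_0 = 1785/EI
Tip deflection under a unit load at E: L³/(3EI) = 41.67/EI.
The prop prevents deflection at E: R_E = δ_0/δ_{EE} = 1785/41.67 = 42.85 kN.
Vertical equilibrium: R_D = ΣP − R_E = 123.5 − 42.85 = 80.65 kN.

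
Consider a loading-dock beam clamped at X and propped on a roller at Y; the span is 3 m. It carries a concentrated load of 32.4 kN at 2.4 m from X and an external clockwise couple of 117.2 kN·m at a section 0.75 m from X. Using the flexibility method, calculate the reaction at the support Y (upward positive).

R_Y = 48.45 kN

Release the roller at Y. Primary structure: cantilever fixed at X.
Deflection at Y on the released cantilever, summing each load's contribution:
  point load 32.4 at a = 2.4: Pa²(3L − a)/(6EI) = 205.3/EI
  clockwise couple 117.2 at a = 0.75: M₀a(2L − a)/(2EI) = 230.7/EI
  δ_0 = 436/EI
Flexibility coefficient — unit upward force at Y: δ_{YY} = L³/(3EI) = 9/EI.
The prop prevents deflection at Y: R_Y = δ_0/δ_{YY} = 436/9 = 48.45 kN.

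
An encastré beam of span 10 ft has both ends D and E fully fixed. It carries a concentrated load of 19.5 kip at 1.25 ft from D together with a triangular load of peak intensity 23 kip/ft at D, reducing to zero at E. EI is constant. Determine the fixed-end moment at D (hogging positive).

Release both end moments; the primary structure is a simply-supported span DE with redundants M_D and M_E.
Simple-span end rotations at D and E under the given loads:
  at D: point load 19.5 at a = 1.25: Pab(L + b)/(6LEI) = 66.65/EI
  at E: point load 19.5 at a = 1.25: Pab(L + a)/(6LEI) = 39.99/EI
  at D: triangular load, peak 23: w₀L³/(45EI) = 511.1/EI
  at E: triangular load, peak 23: 7w₀L³/(360EI) = 447.2/EI
  θ_D0 = 577.8/EI,  θ_E0 = 487.2/EI
Flexibility coefficients: a unit moment at one end gives L/(3EI) there and L/(6EI) at the far end, so f₁₁ = f₂₂ = 3.333/EI and f₁₂ = f₂₁ = 1.667/EI.
Compatibility — zero rotation at each built-in end:
  3.333 M_D + 1.667 M_E = 577.8
  1.667 M_D + 3.333 M_E = 487.2
Solving the pair gives M_D = 133.7 kip·ft and M_E = 79.33 kip·ft (hogging).

M_D = 133.7 kip·ft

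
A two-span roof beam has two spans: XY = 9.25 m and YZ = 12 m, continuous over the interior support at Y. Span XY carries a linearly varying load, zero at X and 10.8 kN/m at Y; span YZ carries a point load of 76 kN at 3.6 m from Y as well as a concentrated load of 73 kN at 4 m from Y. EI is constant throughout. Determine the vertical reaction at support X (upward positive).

Release continuity at Y by inserting a hinge; the redundant is the internal moment M_Y. The primary structure is two simply-supported spans XY and YZ.
Discontinuity in slope at Y on the released structure — sum the simple-span end rotations:
  span XY: triangular load, peak 10.8: w₀L³/(45EI) = 189.9/EI
  span YZ: point load 76 at a = 3.6: Pab(L + b)/(6LEI) = 651.2/EI
  span YZ: point load 73 at a = 4: Pab(L + b)/(6LEI) = 648.9/EI
  relative rotation θ_0 = (189.9 + 1300)/EI = 1490/EI
A unit hogging moment at Y produces rotation L₁/(3EI) + L₂/(3EI) = 7.083/EI.
Slope continuity at Y: θ_0 = M_Y·7.083/EI, so M_Y = 1490/7.083 = 210.4 kN·m (hogging).
Span XY, ΣM about X with M_Y applied at Y: R_Y^{XY}·9.25 = 308 + 210.4, so R_Y^{XY} = 56.04 kN and R_X = 49.95 − 56.04 = -6.091 kN.

R_X = -6.091 kN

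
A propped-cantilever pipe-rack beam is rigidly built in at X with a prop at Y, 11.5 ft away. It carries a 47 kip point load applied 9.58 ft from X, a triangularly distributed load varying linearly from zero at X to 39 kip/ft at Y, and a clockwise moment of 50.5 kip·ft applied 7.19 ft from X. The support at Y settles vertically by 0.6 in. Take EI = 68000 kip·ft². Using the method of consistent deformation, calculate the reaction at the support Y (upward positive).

R_Y = 157.6 kip

Choose R_Y as the redundant. The primary structure is the cantilever fixed at X.
Primary-structure tip deflection at Y by superposition:
  point load 47 at a = 9.58: Pa²(3L − a)/(6EI) = 17915/EI
  triangular load, peak 39 at the free end: 11w₀L⁴/(120EI) = 62527/EI
  clockwise couple 50.5 at a = 7.19: M₀a(2L − a)/(2EI) = 2870/EI
  δ_0 = 83313/EI
Flexibility coefficient — unit upward force at Y: δ_{YY} = L³/(3EI) = 507/EI.
With EI = 68000 kip·ft²: δ_0 = 1.2252 ft and δ_{YY} = 0.007455 ft/kip.
Compatibility — the beam at Y must follow the support down by 0.05 ft: δ_0 − R_Y·δ_{YY} = 0.05, so R_Y = (1.2252 − 0.05)/0.007455 = 157.6 kip.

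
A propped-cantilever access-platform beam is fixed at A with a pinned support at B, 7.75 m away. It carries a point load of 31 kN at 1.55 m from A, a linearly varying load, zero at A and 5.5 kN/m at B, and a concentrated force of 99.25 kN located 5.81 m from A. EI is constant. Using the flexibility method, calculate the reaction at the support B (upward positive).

R_B = 76.22 kN

Remove the prop at B; the released (primary) structure is a cantilever built in at A.
Deflection at B on the released cantilever, summing each load's contribution:
  point load 31 at a = 1.55: Pa²(3L − a)/(6EI) = 269.4/EI
  triangular load, peak 5.5 at the free end: 11w₀L⁴/(120EI) = 1819/EI
  point load 99.25 at a = 5.81: Pa²(3L − a)/(6EI) = 9738/EI
  δ_0 = 11826/EI
Tip deflection under a unit load at B: L³/(3EI) = 155.2/EI.
The prop prevents deflection at B: R_B = δ_0/δ_{BB} = 11826/155.2 = 76.22 kN.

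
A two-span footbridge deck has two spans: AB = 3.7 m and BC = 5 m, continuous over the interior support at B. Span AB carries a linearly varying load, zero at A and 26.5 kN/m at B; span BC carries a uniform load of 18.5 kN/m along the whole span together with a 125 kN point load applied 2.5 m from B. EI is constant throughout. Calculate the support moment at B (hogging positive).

M_B = 110.9 kN·m

Release continuity at B by inserting a hinge; the redundant is the internal moment M_B. The primary structure is two simply-supported spans AB and BC.
Discontinuity in slope at B on the released structure — sum the simple-span end rotations:
  span AB: triangular load, peak 26.5: w₀L³/(45EI) = 29.83/EI
  span BC: UDL 18.5: wL³/(24EI) = 96.35/EI
  span BC: point load 125 at a = 2.5: Pab(L + b)/(6LEI) = 195.3/EI
  relative rotation θ_0 = (29.83 + 291.7)/EI = 321.5/EI
A unit hogging moment at B produces rotation L₁/(3EI) + L₂/(3EI) = 2.9/EI.
Slope continuity at B: θ_0 = M_B·2.9/EI, so M_B = 321.5/2.9 = 110.9 kN·m (hogging).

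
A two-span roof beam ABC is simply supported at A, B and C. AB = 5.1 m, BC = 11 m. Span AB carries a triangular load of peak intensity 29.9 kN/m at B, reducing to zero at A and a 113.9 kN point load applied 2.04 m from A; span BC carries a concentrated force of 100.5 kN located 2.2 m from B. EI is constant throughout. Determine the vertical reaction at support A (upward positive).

Take M_B as the redundant. Released structure: two simple spans AB and BC with a hinge at B.
End slopes at the hinge B, treating each span as simply supported:
  span AB: triangular load, peak 29.9: w₀L³/(45EI) = 88.14/EI
  span AB: point load 113.9 at a = 2.04: Pab(L + a)/(6LEI) = 165.9/EI
  span BC: point load 100.5 at a = 2.2: Pab(L + b)/(6LEI) = 583.7/EI
  relative rotation θ_0 = (254 + 583.7)/EI = 837.7/EI
A unit hogging moment at B produces rotation L₁/(3EI) + L₂/(3EI) = 5.367/EI.
Slope continuity at B: θ_0 = M_B·5.367/EI, so M_B = 837.7/5.367 = 156.1 kN·m (hogging).
Span AB, ΣM about A with M_B applied at B: R_B^{AB}·5.1 = 491.6 + 156.1, so R_B^{AB} = 127 kN and R_A = 190.1 − 127 = 63.15 kN.

R_A = 63.15 kN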